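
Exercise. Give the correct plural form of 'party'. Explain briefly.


Apply rule: Change -y to -ies (consonant + y). 'party' becomes 'parties'.

parties


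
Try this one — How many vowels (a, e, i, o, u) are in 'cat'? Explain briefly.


Vowels in 'cat': a = 1 vowels.

1


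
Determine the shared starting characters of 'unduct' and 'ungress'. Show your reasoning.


Compare from the start: 2 characters match: 'un'. Mismatch at position 3: 'd' vs 'g'.

un


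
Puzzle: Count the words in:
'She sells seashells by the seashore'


Split into words: She | sells | seashells | by | the | seashore = 6 words.

6


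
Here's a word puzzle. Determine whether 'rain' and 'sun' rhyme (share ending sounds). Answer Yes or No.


Rime (stressed vowel + following sounds) of 'rain': -ain = /eɪn/
Rime of 'sun': -un = /ʌn/
/eɪn/ and /ʌn/ are different ending sounds, so the words do not rhyme.

No


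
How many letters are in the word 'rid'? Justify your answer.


Spell out 'rid' and number each letter: r(1), i(2), d(3). Total: 3 letters.

3


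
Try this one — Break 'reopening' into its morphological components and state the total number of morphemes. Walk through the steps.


Step 1: Identify prefix: 're' (meaning: again)
Step 2: Identify root: 'open'
Step 3: Identify suffix(es): 'ing'
Decomposition: re- (prefix: again) + open (root) + -ing (suffix: ongoing action)
Total morphemes: 3

3 morphemes (re- (prefix: again) + open (root) + -ing (suffix: ongoing action))


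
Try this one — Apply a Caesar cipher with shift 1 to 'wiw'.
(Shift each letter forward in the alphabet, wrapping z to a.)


Shift each letter by 1: w -> x, i -> j, w -> x. Result: 'xjx'.

xjx


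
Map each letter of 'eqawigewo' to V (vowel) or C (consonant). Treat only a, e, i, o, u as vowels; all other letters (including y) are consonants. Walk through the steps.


Letter mapping: e = V, q = C, a = V, w = C, i = V, g = C, e = V, w = C, o = V.

VCVCVCVCV


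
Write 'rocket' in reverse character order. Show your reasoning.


Reverse 'rocket' character by character: 'tekcor'.

tekcor


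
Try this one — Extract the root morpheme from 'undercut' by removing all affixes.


Remove prefix 'under' from 'undercut' to get root 'cut'.

cut


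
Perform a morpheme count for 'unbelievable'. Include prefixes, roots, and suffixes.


Decomposition: un- (prefix) + believe (root) + -able (suffix) = 3 morpheme(s)

3 morphemes


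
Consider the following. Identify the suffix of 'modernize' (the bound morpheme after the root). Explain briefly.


The word 'modernize' = 'modern' (root) + '-ize' (suffix). The suffix is '-ize'.

ize


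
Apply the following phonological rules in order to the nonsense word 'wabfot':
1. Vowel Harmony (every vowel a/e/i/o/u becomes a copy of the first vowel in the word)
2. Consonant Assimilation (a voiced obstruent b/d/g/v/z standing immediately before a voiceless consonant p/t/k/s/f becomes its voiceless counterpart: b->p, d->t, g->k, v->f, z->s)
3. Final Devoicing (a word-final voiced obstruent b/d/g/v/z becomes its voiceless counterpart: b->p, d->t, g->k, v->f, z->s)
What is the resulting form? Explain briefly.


Starting form: 'wabfot'
Rule 1: Vowel Harmony: all vowels become 'a' (matching first vowel). 'wabfot' -> 'wabfat'
Rule 2: Consonant Assimilation: voiced obstruent before voiceless consonant becomes voiceless ('bf' -> 'pf'). 'wabfat' -> 'wapfat'
Rule 3: Final Devoicing: final consonant 't' is not one of the voiced obstruents b/d/g/v/z. No change.
Final form: 'wapfat'

wapfat


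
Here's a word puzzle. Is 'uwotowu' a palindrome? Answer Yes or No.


Forward: 'uwotowu'
Reversed: 'uwotowu'
They are identical.

Yes


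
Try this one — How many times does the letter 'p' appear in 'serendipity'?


Letter 'p' in 'serendipity': found at position(s) 8 = 1 occurrence(s).

1


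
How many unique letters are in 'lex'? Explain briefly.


Unique letters in 'lex': {e, l, x} = 3 distinct letters.

3


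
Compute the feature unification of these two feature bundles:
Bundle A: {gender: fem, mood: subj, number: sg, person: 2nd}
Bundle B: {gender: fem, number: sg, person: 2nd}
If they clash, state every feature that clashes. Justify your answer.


Compare features:
gender: A=fem vs B=fem -> unified: fem
mood: A=subj vs B=_ -> unified: subj
number: A=sg vs B=sg -> unified: sg
person: A=2nd vs B=2nd -> unified: 2nd
No clashes found.

Unified: {gender: fem, mood: subj, number: sg, person: 2nd}


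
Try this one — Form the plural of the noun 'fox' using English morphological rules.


Apply rule: Add -es (sibilant/fricative ending). 'fox' becomes 'foxes'.

foxes


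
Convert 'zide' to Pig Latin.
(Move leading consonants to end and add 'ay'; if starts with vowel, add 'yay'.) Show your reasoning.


'zide': move consonant cluster 'z' to end and add 'ay': 'idezay'.

idezay


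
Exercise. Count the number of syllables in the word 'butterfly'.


Break 'butterfly' into syllables: but-ter-fly -> but | ter | fly = 3 syllables

3 syllables


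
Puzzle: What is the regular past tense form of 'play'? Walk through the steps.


Apply rule: Add -ed. 'play' becomes 'played'.

played


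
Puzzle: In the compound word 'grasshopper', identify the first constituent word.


Split 'grasshopper' into 'grass' + 'hopper'. The first part is 'grass'.

grass


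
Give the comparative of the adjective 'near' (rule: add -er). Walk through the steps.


Apply comparative formation (add -er): 'near' -> 'nearer'.

nearer


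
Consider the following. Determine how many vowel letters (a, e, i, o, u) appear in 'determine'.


Vowels in 'determine': e, e, i, e = 4 vowels.

4


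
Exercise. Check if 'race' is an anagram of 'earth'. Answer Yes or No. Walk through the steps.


Sorted letters of 'race': 'acer'
Sorted letters of 'earth': 'aehrt'
They do not match.

No


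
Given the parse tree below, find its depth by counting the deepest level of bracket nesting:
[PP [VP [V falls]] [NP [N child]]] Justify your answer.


Count bracket nesting levels:
'[' at pos 0: depth = 1
'[' at pos 4: depth = 2
'[' at pos 8: depth = 3
'[' at pos 19: depth = 2
'[' at pos 23: depth = 3
Maximum depth reached: 3

3


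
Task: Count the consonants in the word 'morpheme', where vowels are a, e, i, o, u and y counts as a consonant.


Consonants in 'morpheme': m, r, p, h, m = 5 consonants.

5


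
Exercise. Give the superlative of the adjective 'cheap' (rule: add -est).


Apply superlative formation (add -est): 'cheap' -> 'cheapest'.

cheapest


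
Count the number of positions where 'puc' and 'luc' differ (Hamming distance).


Alignment:
Position 1: 'p' vs 'l' = DIFFER
Position 2: 'u' vs 'u' = match
Position 3: 'c' vs 'c' = match
Total differences: 1

1


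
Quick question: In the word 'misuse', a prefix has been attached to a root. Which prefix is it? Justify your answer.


The word 'misuse' = 'mis' (prefix) + 'use' (root). The prefix is 'mis'.

mis


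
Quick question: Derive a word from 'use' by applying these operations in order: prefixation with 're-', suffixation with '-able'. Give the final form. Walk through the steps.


Step 1: Add prefix 're-' to 'use' = 'reuse'
Step 2: Add suffix '-able' to 'reuse' = 'reusable'

reusable


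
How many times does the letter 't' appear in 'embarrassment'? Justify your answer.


Letter 't' in 'embarrassment': found at position(s) 13 = 1 occurrence(s).

1


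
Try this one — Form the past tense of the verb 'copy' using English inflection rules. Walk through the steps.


Apply rule: Change -y to -ied. 'copy' becomes 'copied'.

copied


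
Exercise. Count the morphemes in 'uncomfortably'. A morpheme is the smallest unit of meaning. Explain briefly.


Decomposition: un- (prefix) + comfort (root) + -able (suffix) + -ly (suffix) = 4 morpheme(s)

4 morphemes


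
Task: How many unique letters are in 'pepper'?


Unique letters in 'pepper': {e, p, r} = 3 distinct letters.

3


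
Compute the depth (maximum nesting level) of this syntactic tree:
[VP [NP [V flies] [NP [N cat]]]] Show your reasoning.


Count bracket nesting levels:
'[' at pos 0: depth = 1
'[' at pos 4: depth = 2
'[' at pos 8: depth = 3
'[' at pos 18: depth = 3
'[' at pos 22: depth = 4
Maximum depth reached: 4

4


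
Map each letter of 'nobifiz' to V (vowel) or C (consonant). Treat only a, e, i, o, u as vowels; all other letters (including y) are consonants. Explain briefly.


Letter mapping: n = C, o = V, b = C, i = V, f = C, i = V, z = C.

CVCVCVC


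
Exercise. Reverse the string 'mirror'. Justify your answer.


Reverse 'mirror' character by character: 'rorrim'.

rorrim


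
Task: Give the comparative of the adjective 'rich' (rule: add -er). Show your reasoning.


Apply comparative formation (add -er): 'rich' -> 'richer'.

richer


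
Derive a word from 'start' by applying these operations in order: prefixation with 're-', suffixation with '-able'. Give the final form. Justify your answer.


Step 1: Add prefix 're-' to 'start' = 'restart'
Step 2: Add suffix '-able' to 'restart' = 'restartable'

restartable


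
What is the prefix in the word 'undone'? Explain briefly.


The word 'undone' = 'un' (prefix) + 'done' (root). The prefix is 'un'.

un


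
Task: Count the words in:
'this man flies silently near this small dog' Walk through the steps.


Split into words: this | man | flies | silently | near | this | small | dog = 8 words.

8


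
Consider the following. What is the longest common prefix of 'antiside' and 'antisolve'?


Compare from the start: 5 characters match: 'antis'. Mismatch at position 6: 'i' vs 'o'.

antis


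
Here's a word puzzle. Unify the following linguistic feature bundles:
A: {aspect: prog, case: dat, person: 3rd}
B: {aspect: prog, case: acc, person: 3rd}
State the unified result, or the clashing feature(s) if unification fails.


Compare features:
aspect: A=prog vs B=prog -> unified: prog
case: A=dat vs B=acc -> CLASH
person: A=3rd vs B=3rd -> unified: 3rd
Clash detected on feature 'case' (dat vs acc); unification fails.

CLASH on 'case' (dat vs acc)


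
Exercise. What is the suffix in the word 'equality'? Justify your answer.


The word 'equality' = 'equal' (root) + '-ity' (suffix). The suffix is '-ity'.

ity


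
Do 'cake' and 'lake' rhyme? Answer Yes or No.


Rime (stressed vowel + following sounds) of 'cake': -ake = /eɪk/
Rime of 'lake': -ake = /eɪk/
/eɪk/ and /eɪk/ are the same ending sound, so the words rhyme.

Yes


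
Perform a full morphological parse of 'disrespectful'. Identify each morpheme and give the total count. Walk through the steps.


Step 1: Identify prefix: 'dis' (meaning: not/apart)
Step 2: Identify root: 'respect'
Step 3: Identify suffix(es): 'ful'
Decomposition: dis- (prefix: not/apart) + respect (root) + -ful (suffix: full of)
Total morphemes: 3

3 morphemes (dis- (prefix: not/apart) + respect (root) + -ful (suffix: full of))


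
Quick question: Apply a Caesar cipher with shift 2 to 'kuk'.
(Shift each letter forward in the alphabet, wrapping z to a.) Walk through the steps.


Shift each letter by 2: k -> m, u -> w, k -> m. Result: 'mwm'.

mwm


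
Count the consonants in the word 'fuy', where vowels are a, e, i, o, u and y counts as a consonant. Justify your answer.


Consonants in 'fuy': f, y = 2 consonants.

2


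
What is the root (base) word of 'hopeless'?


Remove suffix '-less' from 'hopeless' to get root 'hope'.

hope


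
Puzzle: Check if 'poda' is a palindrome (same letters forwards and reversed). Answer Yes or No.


Forward: 'poda'
Reversed: 'adop'
They differ.

No


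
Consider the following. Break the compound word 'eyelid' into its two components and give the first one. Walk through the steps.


Split 'eyelid' into 'eye' + 'lid'. The first part is 'eye'.

eye


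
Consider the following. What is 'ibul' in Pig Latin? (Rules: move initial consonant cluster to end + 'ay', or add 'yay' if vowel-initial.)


'ibul' starts with a vowel, so add 'yay': 'ibulyay'.

ibulyay


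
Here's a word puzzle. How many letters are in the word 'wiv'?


Spell out 'wiv' and number each letter: w(1), i(2), v(3). Total: 3 letters.

3


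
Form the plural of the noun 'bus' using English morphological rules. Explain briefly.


Apply rule: Add -es (sibilant/fricative ending). 'bus' becomes 'buses'.

buses


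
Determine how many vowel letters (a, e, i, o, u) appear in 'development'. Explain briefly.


Vowels in 'development': e, e, o, e = 4 vowels.

4


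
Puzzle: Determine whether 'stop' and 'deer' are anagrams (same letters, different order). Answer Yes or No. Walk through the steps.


Sorted letters of 'stop': 'opst'
Sorted letters of 'deer': 'deer'
They do not match.

No


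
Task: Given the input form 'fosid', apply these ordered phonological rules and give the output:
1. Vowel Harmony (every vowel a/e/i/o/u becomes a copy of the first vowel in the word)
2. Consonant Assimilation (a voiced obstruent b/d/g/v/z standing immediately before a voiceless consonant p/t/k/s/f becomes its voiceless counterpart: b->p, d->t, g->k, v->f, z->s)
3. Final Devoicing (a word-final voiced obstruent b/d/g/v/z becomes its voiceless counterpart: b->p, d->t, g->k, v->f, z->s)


Starting form: 'fosid'
Rule 1: Vowel Harmony: all vowels become 'o' (matching first vowel). 'fosid' -> 'fosod'
Rule 2: Consonant Assimilation: no voiced obstruent (b/d/g/v/z) stands immediately before a voiceless consonant (p/t/k/s/f). No change.
Rule 3: Final Devoicing: word-final voiced obstruent 'd' becomes voiceless 't'. 'fosod' -> 'fosot'
Final form: 'fosot'

fosot


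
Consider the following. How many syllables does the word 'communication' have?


Break 'communication' into syllables: com-mu-ni-ca-tion -> com | mu | ni | ca | tion = 5 syllables

5 syllables


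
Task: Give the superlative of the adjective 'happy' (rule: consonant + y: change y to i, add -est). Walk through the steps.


Apply superlative formation (consonant + y: change y to i, add -est): 'happy' -> 'happiest'.

happiest


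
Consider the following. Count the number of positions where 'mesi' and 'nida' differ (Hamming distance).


Alignment:
Position 1: 'm' vs 'n' = DIFFER
Position 2: 'e' vs 'i' = DIFFER
Position 3: 's' vs 'd' = DIFFER
Position 4: 'i' vs 'a' = DIFFER
Total differences: 4

4


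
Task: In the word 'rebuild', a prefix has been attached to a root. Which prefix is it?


The word 'rebuild' = 're' (prefix) + 'build' (root). The prefix is 're'.

re


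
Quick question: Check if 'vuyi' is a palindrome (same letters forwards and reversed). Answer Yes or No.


Forward: 'vuyi'
Reversed: 'iyuv'
They differ.

No


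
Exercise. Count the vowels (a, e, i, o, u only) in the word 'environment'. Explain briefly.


Vowels in 'environment': e, i, o, e = 4 vowels.

4


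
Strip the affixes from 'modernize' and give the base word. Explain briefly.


Remove suffix '-ize' from 'modernize' to get root 'modern'.

modern


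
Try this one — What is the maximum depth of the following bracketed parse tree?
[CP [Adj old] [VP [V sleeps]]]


Count bracket nesting levels:
'[' at pos 0: depth = 1
'[' at pos 4: depth = 2
'[' at pos 14: depth = 2
'[' at pos 18: depth = 3
Maximum depth reached: 3

3


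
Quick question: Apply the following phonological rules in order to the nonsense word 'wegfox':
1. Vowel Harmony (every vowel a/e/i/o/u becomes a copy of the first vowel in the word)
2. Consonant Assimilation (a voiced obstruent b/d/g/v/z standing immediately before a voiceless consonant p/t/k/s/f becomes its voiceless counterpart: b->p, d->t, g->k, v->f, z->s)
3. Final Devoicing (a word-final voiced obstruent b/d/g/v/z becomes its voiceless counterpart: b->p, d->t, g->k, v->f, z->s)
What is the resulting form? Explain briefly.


Starting form: 'wegfox'
Rule 1: Vowel Harmony: all vowels become 'e' (matching first vowel). 'wegfox' -> 'wegfex'
Rule 2: Consonant Assimilation: voiced obstruent before voiceless consonant becomes voiceless ('gf' -> 'kf'). 'wegfex' -> 'wekfex'
Rule 3: Final Devoicing: final consonant 'x' is not one of the voiced obstruents b/d/g/v/z. No change.
Final form: 'wekfex'

wekfex


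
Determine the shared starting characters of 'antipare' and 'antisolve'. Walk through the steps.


Compare from the start: 4 characters match: 'anti'. Mismatch at position 5: 'p' vs 's'.

anti


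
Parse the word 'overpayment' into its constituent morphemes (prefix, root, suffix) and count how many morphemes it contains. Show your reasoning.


Step 1: Identify prefix: 'over' (meaning: excessively)
Step 2: Identify root: 'pay'
Step 3: Identify suffix(es): 'ment'
Decomposition: over- (prefix: excessively) + pay (root) + -ment (suffix: action/result)
Total morphemes: 3

3 morphemes (over- (prefix: excessively) + pay (root) + -ment (suffix: action/result))


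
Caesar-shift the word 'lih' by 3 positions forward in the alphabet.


Shift each letter by 3: l -> o, i -> l, h -> k. Result: 'olk'.

olk


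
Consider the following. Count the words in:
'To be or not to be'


Split into words: To | be | or | not | to | be = 6 words.

6


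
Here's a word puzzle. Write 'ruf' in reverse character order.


Reverse 'ruf' character by character: 'fur'.

fur


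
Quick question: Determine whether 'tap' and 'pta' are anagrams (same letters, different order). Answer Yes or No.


Sorted letters of 'tap': 'apt'
Sorted letters of 'pta': 'apt'
They match.

Yes


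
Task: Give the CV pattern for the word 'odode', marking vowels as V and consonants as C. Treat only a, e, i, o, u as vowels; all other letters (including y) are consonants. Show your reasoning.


Letter mapping: o = V, d = C, o = V, d = C, e = V.

VCVCV


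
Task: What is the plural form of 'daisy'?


Apply rule: Change -y to -ies (consonant + y). 'daisy' becomes 'daisies'.

daisies


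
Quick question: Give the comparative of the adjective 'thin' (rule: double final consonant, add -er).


Apply comparative formation (double final consonant, add -er): 'thin' -> 'thinner'.

thinner


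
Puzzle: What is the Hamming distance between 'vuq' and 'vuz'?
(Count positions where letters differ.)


Alignment:
Position 1: 'v' vs 'v' = match
Position 2: 'u' vs 'u' = match
Position 3: 'q' vs 'z' = DIFFER
Total differences: 1

1


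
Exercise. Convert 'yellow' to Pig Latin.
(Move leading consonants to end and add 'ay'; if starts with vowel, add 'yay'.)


'yellow': move consonant cluster 'y' to end and add 'ay': 'ellowyay'.

ellowyay


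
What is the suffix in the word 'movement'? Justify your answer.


The word 'movement' = 'move' (root) + '-ment' (suffix). The suffix is '-ment'.

ment


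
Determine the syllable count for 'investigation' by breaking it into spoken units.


Break 'investigation' into syllables: in-ves-ti-ga-tion -> in | ves | ti | ga | tion = 5 syllables

5 syllables


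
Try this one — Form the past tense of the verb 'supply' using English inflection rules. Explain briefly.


Apply rule: Change -y to -ied. 'supply' becomes 'supplied'.

supplied


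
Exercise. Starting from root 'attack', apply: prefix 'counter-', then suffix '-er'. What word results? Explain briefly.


Step 1: Add prefix 'counter-' to 'attack' = 'counterattack'
Step 2: Add suffix '-er' to 'counterattack' = 'counterattacker'

counterattacker


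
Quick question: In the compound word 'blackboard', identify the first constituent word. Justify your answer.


Split 'blackboard' into 'black' + 'board'. The first part is 'black'.

black


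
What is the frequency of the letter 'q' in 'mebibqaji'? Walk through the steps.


Letter 'q' in 'mebibqaji': found at position(s) 6 = 1 occurrence(s).

1


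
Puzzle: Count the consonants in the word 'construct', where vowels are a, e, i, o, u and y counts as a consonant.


Consonants in 'construct': c, n, s, t, r, c, t = 7 consonants.

7


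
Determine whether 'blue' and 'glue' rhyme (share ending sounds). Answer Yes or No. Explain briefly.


Rime (stressed vowel + following sounds) of 'blue': -ue = /uː/
Rime of 'glue': -ue = /uː/
/uː/ and /uː/ are the same ending sound, so the words rhyme.

Yes


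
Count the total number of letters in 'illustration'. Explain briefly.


Spell out 'illustration' and number each letter: i(1), l(2), l(3), u(4), s(5), t(6), r(7), a(8), t(9), i(10), o(11), n(12). Total: 12 letters.

12


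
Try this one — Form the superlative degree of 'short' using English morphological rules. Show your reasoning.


Apply superlative formation (add -est): 'short' -> 'shortest'.

shortest


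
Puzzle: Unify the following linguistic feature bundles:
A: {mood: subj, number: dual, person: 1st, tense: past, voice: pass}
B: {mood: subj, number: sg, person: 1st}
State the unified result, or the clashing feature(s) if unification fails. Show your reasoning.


Compare features:
mood: A=subj vs B=subj -> unified: subj
number: A=dual vs B=sg -> CLASH
person: A=1st vs B=1st -> unified: 1st
tense: A=past vs B=_ -> unified: past
voice: A=pass vs B=_ -> unified: pass
Clash detected on feature 'number' (dual vs sg); unification fails.

CLASH on 'number' (dual vs sg)


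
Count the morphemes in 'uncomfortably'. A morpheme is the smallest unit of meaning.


Decomposition: un- (prefix) + comfort (root) + -able (suffix) + -ly (suffix) = 4 morpheme(s)

4 morphemes


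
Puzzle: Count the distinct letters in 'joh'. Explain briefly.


Unique letters in 'joh': {h, j, o} = 3 distinct letters.

3


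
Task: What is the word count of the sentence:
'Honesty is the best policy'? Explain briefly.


Split into words: Honesty | is | the | best | policy = 5 words.

5


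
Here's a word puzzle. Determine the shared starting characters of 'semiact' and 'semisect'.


Compare from the start: 4 characters match: 'semi'. Mismatch at position 5: 'a' vs 's'.

semi


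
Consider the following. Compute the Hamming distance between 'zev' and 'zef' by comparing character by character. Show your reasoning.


Alignment:
Position 1: 'z' vs 'z' = match
Position 2: 'e' vs 'e' = match
Position 3: 'v' vs 'f' = DIFFER
Total differences: 1

1


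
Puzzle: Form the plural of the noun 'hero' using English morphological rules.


Apply rule: Add -es (consonant + o). 'hero' becomes 'heroes'.

heroes


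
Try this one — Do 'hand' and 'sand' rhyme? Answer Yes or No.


Rime (stressed vowel + following sounds) of 'hand': -and = /ænd/
Rime of 'sand': -and = /ænd/
/ænd/ and /ænd/ are the same ending sound, so the words rhyme.

Yes


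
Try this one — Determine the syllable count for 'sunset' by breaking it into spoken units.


Break 'sunset' into syllables: sun-set -> sun | set = 2 syllables

2 syllables


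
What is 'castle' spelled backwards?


Reverse 'castle' character by character: 'eltsac'.

eltsac


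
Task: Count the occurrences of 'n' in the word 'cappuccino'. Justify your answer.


Letter 'n' in 'cappuccino': found at position(s) 9 = 1 occurrence(s).

1


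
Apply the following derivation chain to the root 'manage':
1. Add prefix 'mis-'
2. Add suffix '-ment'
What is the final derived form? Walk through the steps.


Step 1: Add prefix 'mis-' to 'manage' = 'mismanage'
Step 2: Add suffix '-ment' to 'mismanage' = 'mismanagement'

mismanagement


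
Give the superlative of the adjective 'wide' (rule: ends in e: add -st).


Apply superlative formation (ends in e: add -st): 'wide' -> 'widest'.

widest


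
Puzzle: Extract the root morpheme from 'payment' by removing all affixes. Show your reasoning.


Remove suffix '-ment' from 'payment' to get root 'pay'.

pay


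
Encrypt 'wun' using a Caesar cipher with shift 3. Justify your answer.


Shift each letter by 3: w -> z, u -> x, n -> q. Result: 'zxq'.

zxq


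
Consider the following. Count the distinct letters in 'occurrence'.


Unique letters in 'occurrence': {c, e, n, o, r, u} = 6 distinct letters.

6


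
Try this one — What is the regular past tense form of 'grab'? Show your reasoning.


Apply rule: Double final consonant and add -ed. 'grab' becomes 'grabbed'.

grabbed


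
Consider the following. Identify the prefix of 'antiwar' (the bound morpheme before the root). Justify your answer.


The word 'antiwar' = 'anti' (prefix) + 'war' (root). The prefix is 'anti'.

anti


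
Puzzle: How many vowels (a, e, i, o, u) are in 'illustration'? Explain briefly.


Vowels in 'illustration': i, u, a, i, o = 5 vowels.

5


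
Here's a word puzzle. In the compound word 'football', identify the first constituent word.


Split 'football' into 'foot' + 'ball'. The first part is 'foot'.

foot


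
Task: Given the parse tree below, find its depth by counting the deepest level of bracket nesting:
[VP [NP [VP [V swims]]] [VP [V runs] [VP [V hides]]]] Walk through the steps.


Count bracket nesting levels:
'[' at pos 0: depth = 1
'[' at pos 4: depth = 2
'[' at pos 8: depth = 3
'[' at pos 12: depth = 4
'[' at pos 24: depth = 2
'[' at pos 28: depth = 3
'[' at pos 37: depth = 3
'[' at pos 41: depth = 4
Maximum depth reached: 4

4


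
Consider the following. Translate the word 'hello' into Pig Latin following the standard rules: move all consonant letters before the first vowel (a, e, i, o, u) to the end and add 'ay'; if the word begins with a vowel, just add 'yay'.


'hello': move consonant cluster 'h' to end and add 'ay': 'ellohay'.

ellohay


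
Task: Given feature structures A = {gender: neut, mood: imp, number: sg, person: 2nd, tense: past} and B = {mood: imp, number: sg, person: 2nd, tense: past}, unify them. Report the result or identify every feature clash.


Compare features:
gender: A=neut vs B=_ -> unified: neut
mood: A=imp vs B=imp -> unified: imp
number: A=sg vs B=sg -> unified: sg
person: A=2nd vs B=2nd -> unified: 2nd
tense: A=past vs B=past -> unified: past
No clashes found.

Unified: {gender: neut, mood: imp, number: sg, person: 2nd, tense: past}


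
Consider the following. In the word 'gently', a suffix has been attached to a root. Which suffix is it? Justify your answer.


The word 'gently' = 'gentle' (root) + '-ly' (suffix). The suffix is '-ly'.

ly


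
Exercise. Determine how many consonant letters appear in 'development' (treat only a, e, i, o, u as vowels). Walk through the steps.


Consonants in 'development': d, v, l, p, m, n, t = 7 consonants.

7


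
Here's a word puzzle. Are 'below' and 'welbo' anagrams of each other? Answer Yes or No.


Sorted letters of 'below': 'below'
Sorted letters of 'welbo': 'below'
They match.

Yes


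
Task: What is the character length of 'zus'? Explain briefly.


Spell out 'zus' and number each letter: z(1), u(2), s(3). Total: 3 letters.

3


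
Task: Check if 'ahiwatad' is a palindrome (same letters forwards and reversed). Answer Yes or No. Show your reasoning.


Forward: 'ahiwatad'
Reversed: 'datawiha'
They differ.

No


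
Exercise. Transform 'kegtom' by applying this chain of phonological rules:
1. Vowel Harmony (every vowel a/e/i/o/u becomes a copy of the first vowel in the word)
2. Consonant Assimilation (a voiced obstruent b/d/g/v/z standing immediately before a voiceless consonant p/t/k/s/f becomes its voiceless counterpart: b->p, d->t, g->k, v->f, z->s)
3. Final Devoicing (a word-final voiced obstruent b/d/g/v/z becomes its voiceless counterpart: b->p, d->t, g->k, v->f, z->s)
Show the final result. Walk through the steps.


Starting form: 'kegtom'
Rule 1: Vowel Harmony: all vowels become 'e' (matching first vowel). 'kegtom' -> 'kegtem'
Rule 2: Consonant Assimilation: voiced obstruent before voiceless consonant becomes voiceless ('gt' -> 'kt'). 'kegtem' -> 'kektem'
Rule 3: Final Devoicing: final consonant 'm' is not one of the voiced obstruents b/d/g/v/z. No change.
Final form: 'kektem'

kektem


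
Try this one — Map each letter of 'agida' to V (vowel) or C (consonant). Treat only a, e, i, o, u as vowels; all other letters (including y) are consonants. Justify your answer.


Letter mapping: a = V, g = C, i = V, d = C, a = V.

VCVCV


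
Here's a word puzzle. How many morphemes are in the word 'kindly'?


Decomposition: kind (root) + -ly (suffix) = 2 morpheme(s)

2 morphemes


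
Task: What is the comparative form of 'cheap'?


Apply comparative formation (add -er): 'cheap' -> 'cheaper'.

cheaper


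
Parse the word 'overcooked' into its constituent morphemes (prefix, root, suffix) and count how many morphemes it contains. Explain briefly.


Step 1: Identify prefix: 'over' (meaning: excessively)
Step 2: Identify root: 'cook'
Step 3: Identify suffix(es): 'ed'
Decomposition: over- (prefix: excessively) + cook (root) + -ed (suffix: past)
Total morphemes: 3

3 morphemes (over- (prefix: excessively) + cook (root) + -ed (suffix: past))


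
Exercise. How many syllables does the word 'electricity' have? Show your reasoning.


Break 'electricity' into syllables: e-lec-tric-i-ty -> e | lec | tric | i | ty = 5 syllables

5 syllables


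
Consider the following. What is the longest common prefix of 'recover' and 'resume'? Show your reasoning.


Compare from the start: 2 characters match: 're'. Mismatch at position 3: 'c' vs 's'.

re


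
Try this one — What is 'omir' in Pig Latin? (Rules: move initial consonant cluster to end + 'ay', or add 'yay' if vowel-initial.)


'omir' starts with a vowel, so add 'yay': 'omiryay'.

omiryay


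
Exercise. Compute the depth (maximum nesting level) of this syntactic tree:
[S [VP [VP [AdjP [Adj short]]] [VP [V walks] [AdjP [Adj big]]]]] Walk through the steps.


Count bracket nesting levels:
'[' at pos 0: depth = 1
'[' at pos 3: depth = 2
'[' at pos 7: depth = 3
'[' at pos 11: depth = 4
'[' at pos 17: depth = 5
'[' at pos 31: depth = 3
'[' at pos 35: depth = 4
'[' at pos 45: depth = 4
'[' at pos 51: depth = 5
Maximum depth reached: 5

5


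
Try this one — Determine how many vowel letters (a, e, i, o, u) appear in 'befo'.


Vowels in 'befo': e, o = 2 vowels.

2


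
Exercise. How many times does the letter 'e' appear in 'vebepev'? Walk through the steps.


Letter 'e' in 'vebepev': found at position(s) 2, 4, 6 = 3 occurrence(s).

3


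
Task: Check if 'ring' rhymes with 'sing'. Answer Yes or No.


Rime (stressed vowel + following sounds) of 'ring': -ing = /ɪŋ/
Rime of 'sing': -ing = /ɪŋ/
/ɪŋ/ and /ɪŋ/ are the same ending sound, so the words rhyme.

Yes


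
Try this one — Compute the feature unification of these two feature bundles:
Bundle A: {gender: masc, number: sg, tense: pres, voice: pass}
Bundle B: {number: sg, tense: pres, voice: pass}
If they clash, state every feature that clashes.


Compare features:
gender: A=masc vs B=_ -> unified: masc
number: A=sg vs B=sg -> unified: sg
tense: A=pres vs B=pres -> unified: pres
voice: A=pass vs B=pass -> unified: pass
No clashes found.

Unified: {gender: masc, number: sg, tense: pres, voice: pass}


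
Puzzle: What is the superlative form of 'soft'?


Apply superlative formation (add -est): 'soft' -> 'softest'.

softest


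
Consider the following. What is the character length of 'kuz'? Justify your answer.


Spell out 'kuz' and number each letter: k(1), u(2), z(3). Total: 3 letters.

3


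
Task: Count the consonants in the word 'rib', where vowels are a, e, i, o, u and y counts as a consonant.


Consonants in 'rib': r, b = 2 consonants.

2


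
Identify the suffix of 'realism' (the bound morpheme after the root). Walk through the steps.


The word 'realism' = 'real' (root) + '-ism' (suffix). The suffix is '-ism'.

ism


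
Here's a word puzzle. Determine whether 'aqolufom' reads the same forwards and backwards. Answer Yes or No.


Forward: 'aqolufom'
Reversed: 'mofuloqa'
They differ.

No


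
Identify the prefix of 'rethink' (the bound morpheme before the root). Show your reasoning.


The word 'rethink' = 're' (prefix) + 'think' (root). The prefix is 're'.

re


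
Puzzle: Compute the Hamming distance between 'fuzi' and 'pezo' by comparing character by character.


Alignment:
Position 1: 'f' vs 'p' = DIFFER
Position 2: 'u' vs 'e' = DIFFER
Position 3: 'z' vs 'z' = match
Position 4: 'i' vs 'o' = DIFFER
Total differences: 3

3


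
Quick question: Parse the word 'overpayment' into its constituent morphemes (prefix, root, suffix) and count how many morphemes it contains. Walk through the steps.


Step 1: Identify prefix: 'over' (meaning: excessively)
Step 2: Identify root: 'pay'
Step 3: Identify suffix(es): 'ment'
Decomposition: over- (prefix: excessively) + pay (root) + -ment (suffix: action/result)
Total morphemes: 3

3 morphemes (over- (prefix: excessively) + pay (root) + -ment (suffix: action/result))


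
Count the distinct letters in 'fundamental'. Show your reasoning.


Unique letters in 'fundamental': {a, d, e, f, l, m, n, t, u} = 9 distinct letters.

9


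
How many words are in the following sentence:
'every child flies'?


Split into words: every | child | flies = 3 words.

3


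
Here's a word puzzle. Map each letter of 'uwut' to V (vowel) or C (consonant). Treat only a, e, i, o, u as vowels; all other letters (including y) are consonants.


Letter mapping: u = V, w = C, u = V, t = C.

VCVC


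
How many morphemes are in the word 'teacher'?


Decomposition: teach (root) + -er (suffix) = 2 morpheme(s)

2 morphemes


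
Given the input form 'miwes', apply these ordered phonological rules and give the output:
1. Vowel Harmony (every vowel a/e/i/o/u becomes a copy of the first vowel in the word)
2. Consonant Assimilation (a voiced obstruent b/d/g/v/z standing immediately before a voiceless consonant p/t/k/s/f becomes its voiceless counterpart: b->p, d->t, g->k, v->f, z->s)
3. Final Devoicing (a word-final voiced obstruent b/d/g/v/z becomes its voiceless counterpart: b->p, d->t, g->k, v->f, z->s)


Starting form: 'miwes'
Rule 1: Vowel Harmony: all vowels become 'i' (matching first vowel). 'miwes' -> 'miwis'
Rule 2: Consonant Assimilation: no voiced obstruent (b/d/g/v/z) stands immediately before a voiceless consonant (p/t/k/s/f). No change.
Rule 3: Final Devoicing: final consonant 's' is not one of the voiced obstruents b/d/g/v/z. No change.
Final form: 'miwis'

miwis


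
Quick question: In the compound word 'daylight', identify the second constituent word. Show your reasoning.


Split 'daylight' into 'day' + 'light'. The second part is 'light'.

light


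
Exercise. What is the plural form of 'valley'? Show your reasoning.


Apply rule: Add -s. 'valley' becomes 'valleys'.

valleys


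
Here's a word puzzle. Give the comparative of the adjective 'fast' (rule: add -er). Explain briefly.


Apply comparative formation (add -er): 'fast' -> 'faster'.

faster


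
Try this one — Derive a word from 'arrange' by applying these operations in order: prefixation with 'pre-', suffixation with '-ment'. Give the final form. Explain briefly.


Step 1: Add prefix 'pre-' to 'arrange' = 'prearrange'
Step 2: Add suffix '-ment' to 'prearrange' = 'prearrangement'

prearrangement


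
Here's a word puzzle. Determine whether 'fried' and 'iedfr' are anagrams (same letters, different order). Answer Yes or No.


Sorted letters of 'fried': 'defir'
Sorted letters of 'iedfr': 'defir'
They match.

Yes


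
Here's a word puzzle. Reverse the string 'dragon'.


Reverse 'dragon' character by character: 'nogard'.

nogard


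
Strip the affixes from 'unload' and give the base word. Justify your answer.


Remove prefix 'un' from 'unload' to get root 'load'.

load


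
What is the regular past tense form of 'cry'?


Apply rule: Change -y to -ied. 'cry' becomes 'cried'.

cried


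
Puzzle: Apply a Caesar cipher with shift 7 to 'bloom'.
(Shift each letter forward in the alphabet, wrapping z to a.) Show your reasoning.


Shift each letter by 7: b -> i, l -> s, o -> v, o -> v, m -> t. Result: 'isvvt'.

isvvt


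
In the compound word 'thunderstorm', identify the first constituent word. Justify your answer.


Split 'thunderstorm' into 'thunder' + 'storm'. The first part is 'thunder'.

thunder


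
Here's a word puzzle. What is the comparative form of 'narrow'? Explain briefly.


Apply comparative formation (add -er): 'narrow' -> 'narrower'.

narrower


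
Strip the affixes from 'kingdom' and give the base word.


Remove suffix '-dom' from 'kingdom' to get root 'king'.

king


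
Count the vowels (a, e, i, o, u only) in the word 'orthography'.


Vowels in 'orthography': o, o, a = 3 vowels.

3


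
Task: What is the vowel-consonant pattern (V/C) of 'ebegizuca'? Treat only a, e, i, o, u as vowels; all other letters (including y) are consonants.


Letter mapping: e = V, b = C, e = V, g = C, i = V, z = C, u = V, c = C, a = V.

VCVCVCVCV


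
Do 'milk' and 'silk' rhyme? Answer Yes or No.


Rime (stressed vowel + following sounds) of 'milk': -ilk = /ɪlk/
Rime of 'silk': -ilk = /ɪlk/
/ɪlk/ and /ɪlk/ are the same ending sound, so the words rhyme.

Yes


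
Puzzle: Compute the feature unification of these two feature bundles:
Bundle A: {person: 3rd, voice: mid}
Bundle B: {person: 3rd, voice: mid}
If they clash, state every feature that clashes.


Compare features:
person: A=3rd vs B=3rd -> unified: 3rd
voice: A=mid vs B=mid -> unified: mid
No clashes found.

Unified: {person: 3rd, voice: mid}


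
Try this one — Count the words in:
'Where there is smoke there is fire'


Split into words: Where | there | is | smoke | there | is | fire = 7 words.

7


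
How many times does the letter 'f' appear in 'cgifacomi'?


Letter 'f' in 'cgifacomi': found at position(s) 4 = 1 occurrence(s).

1


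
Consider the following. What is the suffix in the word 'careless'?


The word 'careless' = 'care' (root) + '-less' (suffix). The suffix is '-less'.

less


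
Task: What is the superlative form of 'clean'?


Apply superlative formation (add -est): 'clean' -> 'cleanest'.

cleanest


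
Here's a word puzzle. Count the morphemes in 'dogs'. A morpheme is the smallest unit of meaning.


Decomposition: dog (root) + -s (plural) = 2 morpheme(s)

2 morphemes


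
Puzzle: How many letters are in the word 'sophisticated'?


Spell out 'sophisticated' and number each letter: s(1), o(2), p(3), h(4), i(5), s(6), t(7), i(8), c(9), a(10), t(11), e(12), d(13). Total: 13 letters.

13


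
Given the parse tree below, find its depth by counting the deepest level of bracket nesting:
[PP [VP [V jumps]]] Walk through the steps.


Count bracket nesting levels:
'[' at pos 0: depth = 1
'[' at pos 4: depth = 2
'[' at pos 8: depth = 3
Maximum depth reached: 3

3


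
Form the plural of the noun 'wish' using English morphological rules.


Apply rule: Add -es (sibilant/fricative ending). 'wish' becomes 'wishes'.

wishes


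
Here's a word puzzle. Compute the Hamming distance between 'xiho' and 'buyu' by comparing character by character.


Alignment:
Position 1: 'x' vs 'b' = DIFFER
Position 2: 'i' vs 'u' = DIFFER
Position 3: 'h' vs 'y' = DIFFER
Position 4: 'o' vs 'u' = DIFFER
Total differences: 4

4


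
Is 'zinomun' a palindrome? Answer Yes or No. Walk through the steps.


Forward: 'zinomun'
Reversed: 'numoniz'
They differ.

No


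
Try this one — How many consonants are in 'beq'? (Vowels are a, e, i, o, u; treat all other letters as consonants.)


Consonants in 'beq': b, q = 2 consonants.

2


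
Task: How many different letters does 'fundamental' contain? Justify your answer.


Unique letters in 'fundamental': {a, d, e, f, l, m, n, t, u} = 9 distinct letters.

9
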